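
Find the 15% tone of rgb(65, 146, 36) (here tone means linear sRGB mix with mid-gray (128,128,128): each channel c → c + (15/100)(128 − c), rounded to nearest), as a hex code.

#4a8f32

A 15% tone moves each channel 15% toward 128:
  R: 65 + 0.15×(128−65) = 65 + 9.45 = 74.45 → 74
  G: 146 − 2.7 = 143.3 → 143
  B: 36 + 0.15×(128−36) = 36 + 13.8 = 49.8 → 50
rgb(74, 143, 50) = #4a8f32.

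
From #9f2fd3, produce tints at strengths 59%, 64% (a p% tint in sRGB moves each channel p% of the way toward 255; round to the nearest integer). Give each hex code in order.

#d8aaed, #dcb4ef

#9f2fd3 is rgb(159, 47, 211).
59%: (159 + 56.64 = 215.64→216, 47 + 122.72 = 169.72→170, 211 + 25.96 = 236.96→237) → #d8aaed
64%: (159 + 61.44 = 220.44→220, 47 + 133.12 = 180.12→180, 211 + 28.16 = 239.16→239) → #dcb4ef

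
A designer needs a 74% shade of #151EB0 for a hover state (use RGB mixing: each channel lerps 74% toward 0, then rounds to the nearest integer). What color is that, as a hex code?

#151EB0 is rgb(21, 30, 176).
A 74% shade moves each channel 74% toward 0:
  R: 21 + 0.74×(0−21) = 21 − 15.54 = 5.46 → 5
  G: 30 − 22.2 = 7.8 → 8
  B: 176 + 0.74×(0−176) = 176 − 130.24 = 45.76 → 46
rgb(5, 8, 46) = #05082E.

#05082E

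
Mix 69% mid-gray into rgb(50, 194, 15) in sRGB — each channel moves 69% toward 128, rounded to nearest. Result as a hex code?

Per channel, c → c + 0.69(128 − c):
  R: 50 + 53.82 = 103.82 → 104
  G: 194 + 0.69×(128−194) = 194 − 45.54 = 148.46 → 148
  B: 15 + 0.69×(128−15) = 15 + 77.97 = 92.97 → 93
rgb(104, 148, 93) = #68945D.

#68945D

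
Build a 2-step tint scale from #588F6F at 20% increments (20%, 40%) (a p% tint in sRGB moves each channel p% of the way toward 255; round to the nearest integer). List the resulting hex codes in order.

#588F6F is rgb(88, 143, 111).
20%: (88 + 33.4 = 121.4→121, 143 + 22.4 = 165.4→165, 111 + 28.8 = 139.8→140) → #79A58C
40%: (88 + 66.8 = 154.8→155, 143 + 44.8 = 187.8→188, 111 + 57.6 = 168.6→169) → #9BBCA9

#79A58C, #9BBCA9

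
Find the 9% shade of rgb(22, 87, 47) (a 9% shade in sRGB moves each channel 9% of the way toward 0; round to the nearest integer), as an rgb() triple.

rgb(20, 79, 43)

Per channel, c → c + 0.09(0 − c):
  R: 22 − 1.98 = 20.02 → 20
  G: 87 − 7.83 = 79.17 → 79
  B: 47 + 0.09×(0−47) = 47 − 4.23 = 42.77 → 43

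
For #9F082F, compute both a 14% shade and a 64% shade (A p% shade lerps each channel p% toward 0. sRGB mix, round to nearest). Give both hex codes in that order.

#890728, #390311

#9F082F is rgb(159, 8, 47).
14% shade:
  R: 159 − 22.26 = 136.74 → 137
  G: 8 + 0.14×(0−8) = 8 − 1.12 = 6.88 → 7
  B: 47 + 0.14×(0−47) = 47 − 6.58 = 40.42 → 40
  → #890728
64% shade:
  R: 159 − 101.76 = 57.24 → 57
  G: 8 + 0.64×(0−8) = 8 − 5.12 = 2.88 → 3
  B: 47 + 0.64×(0−47) = 47 − 30.08 = 16.92 → 17
  → #390311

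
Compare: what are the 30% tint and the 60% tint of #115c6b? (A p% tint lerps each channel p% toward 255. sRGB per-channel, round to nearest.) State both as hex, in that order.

#588d97, #a0bec4

#115c6b is rgb(17, 92, 107).
30% tint:
  R: 17 + 0.3×(255−17) = 17 + 71.4 = 88.4 → 88
  G: 92 + 0.3×(255−92) = 92 + 48.9 = 140.9 → 141
  B: 107 + 0.3×(255−107) = 107 + 44.4 = 151.4 → 151
  → #588d97
60% tint:
  R: 17 + 0.6×(255−17) = 17 + 142.8 = 159.8 → 160
  G: 92 + 0.6×(255−92) = 92 + 97.8 = 189.8 → 190
  B: 107 + 88.8 = 195.8 → 196
  → #a0bec4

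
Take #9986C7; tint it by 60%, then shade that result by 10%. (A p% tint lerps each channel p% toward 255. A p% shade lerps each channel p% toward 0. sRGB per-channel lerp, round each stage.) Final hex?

#C1BAD2

#9986C7 is rgb(153, 134, 199).
A 60% tint moves each channel 60% toward 255:
  R: 153 + 0.6×(255−153) = 153 + 61.2 = 214.2 → 214
  G: 134 + 0.6×(255−134) = 134 + 72.6 = 206.6 → 207
  B: 199 + 0.6×(255−199) = 199 + 33.6 = 232.6 → 233
After the tint: rgb(214, 207, 233) = #D6CFE9.
Lerp each channel 10% toward 0:
  R: 214 + 0.1×(0−214) = 214 − 21.4 = 192.6 → 193
  G: 207 − 20.7 = 186.3 → 186
  B: 233 − 23.3 = 209.7 → 210
rgb(193, 186, 210) = #C1BAD2.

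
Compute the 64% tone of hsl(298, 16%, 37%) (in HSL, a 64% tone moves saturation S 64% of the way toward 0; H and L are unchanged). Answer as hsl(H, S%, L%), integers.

S moves 64% from 16 toward 0: 16 − 10.24 = 5.76 → 6.
H and L are unchanged.

hsl(298, 6%, 37%)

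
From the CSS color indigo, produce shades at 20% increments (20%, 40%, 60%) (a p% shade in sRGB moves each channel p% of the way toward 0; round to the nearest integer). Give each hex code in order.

CSS indigo is rgb(75, 0, 130).
20%: (75 − 15 = 60→60, 0→0, 130 − 26 = 104→104) → #3C0068
40%: (75 − 30 = 45→45, 0→0, 130 − 52 = 78→78) → #2D004E
60%: (75 − 45 = 30→30, 0→0, 130 − 78 = 52→52) → #1E0034

#3C0068, #2D004E, #1E0034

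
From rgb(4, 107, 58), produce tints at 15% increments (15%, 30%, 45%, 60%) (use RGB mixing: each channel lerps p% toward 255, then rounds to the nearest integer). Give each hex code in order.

#2a8158, #4f9775, #75ae93, #9bc4b0

15%: (4 + 37.65 = 41.65→42, 107 + 22.2 = 129.2→129, 58 + 29.55 = 87.55→88) → #2a8158
30%: (4 + 75.3 = 79.3→79, 107 + 44.4 = 151.4→151, 58 + 59.1 = 117.1→117) → #4f9775
45%: (4 + 112.95 = 116.95→117, 107 + 66.6 = 173.6→174, 58 + 88.65 = 146.65→147) → #75ae93
60%: (4 + 150.6 = 154.6→155, 107 + 88.8 = 195.8→196, 58 + 118.2 = 176.2→176) → #9bc4b0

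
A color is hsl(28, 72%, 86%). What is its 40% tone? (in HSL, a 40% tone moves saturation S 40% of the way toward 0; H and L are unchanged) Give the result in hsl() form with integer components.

S moves 40% from 72 toward 0: 72 − 28.8 = 43.2 → 43.
H and L are unchanged.

hsl(28, 43%, 86%)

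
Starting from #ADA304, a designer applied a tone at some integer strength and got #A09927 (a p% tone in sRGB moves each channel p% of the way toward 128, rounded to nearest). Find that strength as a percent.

#ADA304 is rgb(173, 163, 4); #A09927 is rgb(160, 153, 39).
On the B channel (widest range): 39 ≈ 4 + (p/100)(128 − 4), so p ≈ 100×(39 − 4)/(128 − 4) = 3500/124 = 28.23.
p = 28 reproduces all three channels after rounding.

28%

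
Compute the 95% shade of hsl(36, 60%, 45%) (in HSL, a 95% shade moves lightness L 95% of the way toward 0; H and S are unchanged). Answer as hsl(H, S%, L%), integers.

hsl(36, 60%, 2%)

L moves 95% from 45 toward 0: 45 − 42.75 = 2.25 → 2.
H and S are unchanged.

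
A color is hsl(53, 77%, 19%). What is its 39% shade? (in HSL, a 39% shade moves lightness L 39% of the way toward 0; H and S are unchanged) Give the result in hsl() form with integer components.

L moves 39% from 19 toward 0: 19 − 7.41 = 11.59 → 12.
H and S are unchanged.

hsl(53, 77%, 12%)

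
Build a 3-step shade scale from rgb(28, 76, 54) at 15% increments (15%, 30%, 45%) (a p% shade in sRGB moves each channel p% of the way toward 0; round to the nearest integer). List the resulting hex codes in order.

15%: (28 − 4.2 = 23.8→24, 76 − 11.4 = 64.6→65, 54 − 8.1 = 45.9→46) → #18412e
30%: (28 − 8.4 = 19.6→20, 76 − 22.8 = 53.2→53, 54 − 16.2 = 37.8→38) → #143526
45%: (28 − 12.6 = 15.4→15, 76 − 34.2 = 41.8→42, 54 − 24.3 = 29.7→30) → #0f2a1e

#18412e, #143526, #0f2a1e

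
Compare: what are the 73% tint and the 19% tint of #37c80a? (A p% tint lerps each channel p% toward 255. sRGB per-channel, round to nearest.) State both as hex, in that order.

#37c80a is rgb(55, 200, 10).
73% tint:
  R: 55 + 0.73×(255−55) = 55 + 146 = 201 → 201
  G: 200 + 40.15 = 240.15 → 240
  B: 10 + 178.85 = 188.85 → 189
  → #c9f0bd
19% tint:
  R: 55 + 0.19×(255−55) = 55 + 38 = 93 → 93
  G: 200 + 10.45 = 210.45 → 210
  B: 10 + 0.19×(255−10) = 10 + 46.55 = 56.55 → 57
  → #5dd239

#c9f0bd, #5dd239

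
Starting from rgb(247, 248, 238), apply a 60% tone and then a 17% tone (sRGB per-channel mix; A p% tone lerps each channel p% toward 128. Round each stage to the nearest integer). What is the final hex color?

Lerp each channel 60% toward 128:
  R: 247 + 0.6×(128−247) = 247 − 71.4 = 175.6 → 176
  G: 248 + 0.6×(128−248) = 248 − 72 = 176 → 176
  B: 238 − 66 = 172 → 172
After the tone: rgb(176, 176, 172) = #B0B0AC.
A 17% tone moves each channel 17% toward 128:
  R: 176 − 8.16 = 167.84 → 168
  G: 176 + 0.17×(128−176) = 176 − 8.16 = 167.84 → 168
  B: 172 + 0.17×(128−172) = 172 − 7.48 = 164.52 → 165
rgb(168, 168, 165) = #A8A8A5.

#A8A8A5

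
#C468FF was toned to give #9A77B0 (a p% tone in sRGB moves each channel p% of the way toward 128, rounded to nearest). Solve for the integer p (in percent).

#C468FF is rgb(196, 104, 255); #9A77B0 is rgb(154, 119, 176).
On the B channel (widest range): 176 ≈ 255 + (p/100)(128 − 255), so p ≈ 100×(176 − 255)/(128 − 255) = -7900/-127 = 62.20.
p = 62 reproduces all three channels after rounding.

62%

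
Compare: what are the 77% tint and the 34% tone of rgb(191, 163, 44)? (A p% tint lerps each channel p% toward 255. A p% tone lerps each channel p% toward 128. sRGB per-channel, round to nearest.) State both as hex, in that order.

#F0EACE, #AA9749

77% tint:
  R: 191 + 0.77×(255−191) = 191 + 49.28 = 240.28 → 240
  G: 163 + 70.84 = 233.84 → 234
  B: 44 + 0.77×(255−44) = 44 + 162.47 = 206.47 → 206
  → #F0EACE
34% tone:
  R: 191 − 21.42 = 169.58 → 170
  G: 163 − 11.9 = 151.1 → 151
  B: 44 + 0.34×(128−44) = 44 + 28.56 = 72.56 → 73
  → #AA9749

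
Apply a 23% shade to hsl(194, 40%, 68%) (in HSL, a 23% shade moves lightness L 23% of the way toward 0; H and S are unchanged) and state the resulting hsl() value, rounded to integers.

L moves 23% from 68 toward 0: 68 − 15.64 = 52.36 → 52.
H and S are unchanged.

hsl(194, 40%, 52%)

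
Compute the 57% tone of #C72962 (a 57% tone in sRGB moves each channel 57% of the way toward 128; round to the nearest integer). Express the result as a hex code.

#C72962 is rgb(199, 41, 98).
Per channel, c → c + 0.57(128 − c):
  R: 199 + 0.57×(128−199) = 199 − 40.47 = 158.53 → 159
  G: 41 + 0.57×(128−41) = 41 + 49.59 = 90.59 → 91
  B: 98 + 0.57×(128−98) = 98 + 17.1 = 115.1 → 115
rgb(159, 91, 115) = #9F5B73.

#9F5B73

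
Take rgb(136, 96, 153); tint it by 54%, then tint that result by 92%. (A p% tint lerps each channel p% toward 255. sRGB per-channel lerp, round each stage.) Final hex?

A 54% tint moves each channel 54% toward 255:
  R: 136 + 0.54×(255−136) = 136 + 64.26 = 200.26 → 200
  G: 96 + 0.54×(255−96) = 96 + 85.86 = 181.86 → 182
  B: 153 + 55.08 = 208.08 → 208
After the tint: rgb(200, 182, 208) = #c8b6d0.
A 92% tint moves each channel 92% toward 255:
  R: 200 + 50.6 = 250.6 → 251
  G: 182 + 0.92×(255−182) = 182 + 67.16 = 249.16 → 249
  B: 208 + 0.92×(255−208) = 208 + 43.24 = 251.24 → 251
rgb(251, 249, 251) = #fbf9fb.

#fbf9fb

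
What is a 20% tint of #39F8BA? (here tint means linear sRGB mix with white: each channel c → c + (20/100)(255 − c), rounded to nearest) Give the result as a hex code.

#61F9C8

#39F8BA is rgb(57, 248, 186).
A 20% tint moves each channel 20% toward 255:
  R: 57 + 0.2×(255−57) = 57 + 39.6 = 96.6 → 97
  G: 248 + 1.4 = 249.4 → 249
  B: 186 + 0.2×(255−186) = 186 + 13.8 = 199.8 → 200
rgb(97, 249, 200) = #61F9C8.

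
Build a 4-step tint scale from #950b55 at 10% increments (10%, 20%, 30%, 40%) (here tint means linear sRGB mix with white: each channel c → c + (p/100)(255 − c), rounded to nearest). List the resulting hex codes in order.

#a02366, #aa3c77, #b55488, #bf6d99

#950b55 is rgb(149, 11, 85).
10%: (149 + 10.6 = 159.6→160, 11 + 24.4 = 35.4→35, 85 + 17 = 102→102) → #a02366
20%: (149 + 21.2 = 170.2→170, 11 + 48.8 = 59.8→60, 85 + 34 = 119→119) → #aa3c77
30%: (149 + 31.8 = 180.8→181, 11 + 73.2 = 84.2→84, 85 + 51 = 136→136) → #b55488
40%: (149 + 42.4 = 191.4→191, 11 + 97.6 = 108.6→109, 85 + 68 = 153→153) → #bf6d99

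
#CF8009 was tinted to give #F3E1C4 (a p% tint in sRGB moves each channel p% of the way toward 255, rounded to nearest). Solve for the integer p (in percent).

#CF8009 is rgb(207, 128, 9); #F3E1C4 is rgb(243, 225, 196).
On the B channel (widest range): 196 ≈ 9 + (p/100)(255 − 9), so p ≈ 100×(196 − 9)/(255 − 9) = 18700/246 = 76.02.
p = 76 reproduces all three channels after rounding.

76%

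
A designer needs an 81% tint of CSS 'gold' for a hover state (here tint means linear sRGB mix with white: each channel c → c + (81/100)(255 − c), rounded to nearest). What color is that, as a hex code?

CSS gold is rgb(255, 215, 0).
Per channel, c → c + 0.81(255 − c):
  R: 255 + 0.81×(255−255) = 255 + 0 = 255 → 255
  G: 215 + 0.81×(255−215) = 215 + 32.4 = 247.4 → 247
  B: 0 + 206.55 = 206.55 → 207
rgb(255, 247, 207) = #FFF7CF.

#FFF7CF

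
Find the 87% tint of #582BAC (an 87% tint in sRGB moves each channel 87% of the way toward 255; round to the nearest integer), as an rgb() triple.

rgb(233, 227, 244)

#582BAC is rgb(88, 43, 172).
An 87% tint moves each channel 87% toward 255:
  R: 88 + 0.87×(255−88) = 88 + 145.29 = 233.29 → 233
  G: 43 + 0.87×(255−43) = 43 + 184.44 = 227.44 → 227
  B: 172 + 0.87×(255−172) = 172 + 72.21 = 244.21 → 244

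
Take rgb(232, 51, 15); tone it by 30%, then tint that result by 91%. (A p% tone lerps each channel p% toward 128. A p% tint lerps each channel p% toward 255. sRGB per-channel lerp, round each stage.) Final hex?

Lerp each channel 30% toward 128:
  R: 232 − 31.2 = 200.8 → 201
  G: 51 + 0.3×(128−51) = 51 + 23.1 = 74.1 → 74
  B: 15 + 33.9 = 48.9 → 49
After the tone: rgb(201, 74, 49) = #C94A31.
A 91% tint moves each channel 91% toward 255:
  R: 201 + 49.14 = 250.14 → 250
  G: 74 + 0.91×(255−74) = 74 + 164.71 = 238.71 → 239
  B: 49 + 0.91×(255−49) = 49 + 187.46 = 236.46 → 236
rgb(250, 239, 236) = #FAEFEC.

#FAEFEC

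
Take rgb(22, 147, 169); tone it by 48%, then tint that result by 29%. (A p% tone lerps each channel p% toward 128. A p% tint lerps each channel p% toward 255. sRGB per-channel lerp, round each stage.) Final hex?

A 48% tone moves each channel 48% toward 128:
  R: 22 + 0.48×(128−22) = 22 + 50.88 = 72.88 → 73
  G: 147 + 0.48×(128−147) = 147 − 9.12 = 137.88 → 138
  B: 169 − 19.68 = 149.32 → 149
After the tone: rgb(73, 138, 149) = #498a95.
Lerp each channel 29% toward 255:
  R: 73 + 52.78 = 125.78 → 126
  G: 138 + 0.29×(255−138) = 138 + 33.93 = 171.93 → 172
  B: 149 + 0.29×(255−149) = 149 + 30.74 = 179.74 → 180
rgb(126, 172, 180) = #7eacb4.

#7eacb4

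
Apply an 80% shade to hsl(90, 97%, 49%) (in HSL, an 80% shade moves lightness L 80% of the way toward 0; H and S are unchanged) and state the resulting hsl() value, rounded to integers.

L moves 80% from 49 toward 0: 49 − 39.2 = 9.8 → 10.
H and S are unchanged.

hsl(90, 97%, 10%)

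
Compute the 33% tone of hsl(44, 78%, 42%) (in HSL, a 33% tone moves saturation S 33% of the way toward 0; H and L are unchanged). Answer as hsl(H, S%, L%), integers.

hsl(44, 52%, 42%)

S moves 33% from 78 toward 0: 78 − 25.74 = 52.26 → 52.
H and L are unchanged.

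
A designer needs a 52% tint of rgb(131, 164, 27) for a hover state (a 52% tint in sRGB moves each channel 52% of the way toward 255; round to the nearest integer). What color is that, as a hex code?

A 52% tint moves each channel 52% toward 255:
  R: 131 + 64.48 = 195.48 → 195
  G: 164 + 0.52×(255−164) = 164 + 47.32 = 211.32 → 211
  B: 27 + 0.52×(255−27) = 27 + 118.56 = 145.56 → 146
rgb(195, 211, 146) = #c3d392.

#c3d392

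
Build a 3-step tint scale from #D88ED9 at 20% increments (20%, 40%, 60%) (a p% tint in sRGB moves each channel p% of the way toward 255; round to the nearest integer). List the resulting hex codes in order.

#E0A5E1, #E8BBE8, #EFD2F0

#D88ED9 is rgb(216, 142, 217).
20%: (216 + 7.8 = 223.8→224, 142 + 22.6 = 164.6→165, 217 + 7.6 = 224.6→225) → #E0A5E1
40%: (216 + 15.6 = 231.6→232, 142 + 45.2 = 187.2→187, 217 + 15.2 = 232.2→232) → #E8BBE8
60%: (216 + 23.4 = 239.4→239, 142 + 67.8 = 209.8→210, 217 + 22.8 = 239.8→240) → #EFD2F0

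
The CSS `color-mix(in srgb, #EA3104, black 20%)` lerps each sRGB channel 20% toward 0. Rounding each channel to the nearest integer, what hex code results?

#EA3104 is rgb(234, 49, 4).
Lerp each channel 20% toward 0:
  R: 234 − 46.8 = 187.2 → 187
  G: 49 − 9.8 = 39.2 → 39
  B: 4 + 0.2×(0−4) = 4 − 0.8 = 3.2 → 3
rgb(187, 39, 3) = #BB2703.

#BB2703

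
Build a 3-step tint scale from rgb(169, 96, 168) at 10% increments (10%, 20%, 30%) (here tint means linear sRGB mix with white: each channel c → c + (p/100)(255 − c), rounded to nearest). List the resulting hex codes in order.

10%: (169 + 8.6 = 177.6→178, 96 + 15.9 = 111.9→112, 168 + 8.7 = 176.7→177) → #b270b1
20%: (169 + 17.2 = 186.2→186, 96 + 31.8 = 127.8→128, 168 + 17.4 = 185.4→185) → #ba80b9
30%: (169 + 25.8 = 194.8→195, 96 + 47.7 = 143.7→144, 168 + 26.1 = 194.1→194) → #c390c2

#b270b1, #ba80b9, #c390c2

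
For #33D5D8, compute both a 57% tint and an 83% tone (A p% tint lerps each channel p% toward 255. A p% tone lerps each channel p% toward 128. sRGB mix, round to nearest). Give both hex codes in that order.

#A7EDEE, #738E8F

#33D5D8 is rgb(51, 213, 216).
57% tint:
  R: 51 + 0.57×(255−51) = 51 + 116.28 = 167.28 → 167
  G: 213 + 0.57×(255−213) = 213 + 23.94 = 236.94 → 237
  B: 216 + 22.23 = 238.23 → 238
  → #A7EDEE
83% tone:
  R: 51 + 63.91 = 114.91 → 115
  G: 213 + 0.83×(128−213) = 213 − 70.55 = 142.45 → 142
  B: 216 + 0.83×(128−216) = 216 − 73.04 = 142.96 → 143
  → #738E8F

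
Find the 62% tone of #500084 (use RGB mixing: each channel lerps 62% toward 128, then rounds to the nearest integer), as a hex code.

#500084 is rgb(80, 0, 132).
A 62% tone moves each channel 62% toward 128:
  R: 80 + 29.76 = 109.76 → 110
  G: 0 + 0.62×(128−0) = 0 + 79.36 = 79.36 → 79
  B: 132 + 0.62×(128−132) = 132 − 2.48 = 129.52 → 130
rgb(110, 79, 130) = #6E4F82.

#6E4F82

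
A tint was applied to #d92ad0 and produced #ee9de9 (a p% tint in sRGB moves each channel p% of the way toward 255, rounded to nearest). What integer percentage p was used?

#d92ad0 is rgb(217, 42, 208); #ee9de9 is rgb(238, 157, 233).
On the G channel (widest range): 157 ≈ 42 + (p/100)(255 − 42), so p ≈ 100×(157 − 42)/(255 − 42) = 11500/213 = 53.99.
p = 54 reproduces all three channels after rounding.

54%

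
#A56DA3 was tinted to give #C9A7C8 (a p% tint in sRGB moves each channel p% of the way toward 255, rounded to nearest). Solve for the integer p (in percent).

40%

#A56DA3 is rgb(165, 109, 163); #C9A7C8 is rgb(201, 167, 200).
On the G channel (widest range): 167 ≈ 109 + (p/100)(255 − 109), so p ≈ 100×(167 − 109)/(255 − 109) = 5800/146 = 39.73.
p = 40 reproduces all three channels after rounding.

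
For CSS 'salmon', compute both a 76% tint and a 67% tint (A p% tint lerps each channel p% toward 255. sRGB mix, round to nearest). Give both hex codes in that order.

#FEE1DD, #FDD5D0

CSS salmon is rgb(250, 128, 114).
76% tint:
  R: 250 + 3.8 = 253.8 → 254
  G: 128 + 96.52 = 224.52 → 225
  B: 114 + 0.76×(255−114) = 114 + 107.16 = 221.16 → 221
  → #FEE1DD
67% tint:
  R: 250 + 0.67×(255−250) = 250 + 3.35 = 253.35 → 253
  G: 128 + 0.67×(255−128) = 128 + 85.09 = 213.09 → 213
  B: 114 + 0.67×(255−114) = 114 + 94.47 = 208.47 → 208
  → #FDD5D0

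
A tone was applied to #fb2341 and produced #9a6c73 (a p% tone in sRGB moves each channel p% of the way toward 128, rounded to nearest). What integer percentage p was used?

#fb2341 is rgb(251, 35, 65); #9a6c73 is rgb(154, 108, 115).
On the R channel (widest range): 154 ≈ 251 + (p/100)(128 − 251), so p ≈ 100×(154 − 251)/(128 − 251) = -9700/-123 = 78.86.
p = 79 reproduces all three channels after rounding.

79%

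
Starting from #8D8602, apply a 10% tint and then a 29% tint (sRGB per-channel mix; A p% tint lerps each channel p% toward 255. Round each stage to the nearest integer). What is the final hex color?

#B6B25D

#8D8602 is rgb(141, 134, 2).
Per channel, c → c + 0.1(255 − c):
  R: 141 + 0.1×(255−141) = 141 + 11.4 = 152.4 → 152
  G: 134 + 0.1×(255−134) = 134 + 12.1 = 146.1 → 146
  B: 2 + 25.3 = 27.3 → 27
After the tint: rgb(152, 146, 27) = #98921B.
A 29% tint moves each channel 29% toward 255:
  R: 152 + 29.87 = 181.87 → 182
  G: 146 + 0.29×(255−146) = 146 + 31.61 = 177.61 → 178
  B: 27 + 0.29×(255−27) = 27 + 66.12 = 93.12 → 93
rgb(182, 178, 93) = #B6B25D.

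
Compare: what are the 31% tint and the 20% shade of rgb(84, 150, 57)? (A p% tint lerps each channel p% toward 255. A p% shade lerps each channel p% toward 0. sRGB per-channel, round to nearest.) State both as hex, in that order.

31% tint:
  R: 84 + 0.31×(255−84) = 84 + 53.01 = 137.01 → 137
  G: 150 + 32.55 = 182.55 → 183
  B: 57 + 61.38 = 118.38 → 118
  → #89B776
20% shade:
  R: 84 + 0.2×(0−84) = 84 − 16.8 = 67.2 → 67
  G: 150 − 30 = 120 → 120
  B: 57 − 11.4 = 45.6 → 46
  → #43782E

#89B776, #43782E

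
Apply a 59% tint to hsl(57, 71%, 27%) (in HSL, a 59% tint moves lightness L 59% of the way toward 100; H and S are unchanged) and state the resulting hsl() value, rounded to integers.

hsl(57, 71%, 70%)

L moves 59% from 27 toward 100: 27 + 43.07 = 70.07 → 70.
H and S are unchanged.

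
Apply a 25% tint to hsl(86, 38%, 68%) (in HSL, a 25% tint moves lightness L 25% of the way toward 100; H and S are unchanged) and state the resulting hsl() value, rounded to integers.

hsl(86, 38%, 76%)

L moves 25% from 68 toward 100: 68 + 8 = 76 → 76.
H and S are unchanged.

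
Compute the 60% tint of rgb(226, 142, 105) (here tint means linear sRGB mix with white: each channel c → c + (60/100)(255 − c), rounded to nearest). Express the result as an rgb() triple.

Lerp each channel 60% toward 255:
  R: 226 + 0.6×(255−226) = 226 + 17.4 = 243.4 → 243
  G: 142 + 67.8 = 209.8 → 210
  B: 105 + 0.6×(255−105) = 105 + 90 = 195 → 195

rgb(243, 210, 195)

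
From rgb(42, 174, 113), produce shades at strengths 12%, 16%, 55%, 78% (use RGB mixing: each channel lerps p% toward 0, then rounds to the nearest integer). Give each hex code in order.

12%: (42 − 5.04 = 36.96→37, 174 − 20.88 = 153.12→153, 113 − 13.56 = 99.44→99) → #259963
16%: (42 − 6.72 = 35.28→35, 174 − 27.84 = 146.16→146, 113 − 18.08 = 94.92→95) → #23925F
55%: (42 − 23.1 = 18.9→19, 174 − 95.7 = 78.3→78, 113 − 62.15 = 50.85→51) → #134E33
78%: (42 − 32.76 = 9.24→9, 174 − 135.72 = 38.28→38, 113 − 88.14 = 24.86→25) → #092619

#259963, #23925F, #134E33, #092619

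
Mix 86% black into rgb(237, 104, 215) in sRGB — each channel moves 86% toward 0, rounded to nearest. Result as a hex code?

An 86% shade moves each channel 86% toward 0:
  R: 237 + 0.86×(0−237) = 237 − 203.82 = 33.18 → 33
  G: 104 + 0.86×(0−104) = 104 − 89.44 = 14.56 → 15
  B: 215 + 0.86×(0−215) = 215 − 184.9 = 30.1 → 30
rgb(33, 15, 30) = #210F1E.

#210F1E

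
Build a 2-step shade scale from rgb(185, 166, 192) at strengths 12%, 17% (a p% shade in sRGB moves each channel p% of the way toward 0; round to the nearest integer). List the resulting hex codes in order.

#A392A9, #9A8A9F

12%: (185 − 22.2 = 162.8→163, 166 − 19.92 = 146.08→146, 192 − 23.04 = 168.96→169) → #A392A9
17%: (185 − 31.45 = 153.55→154, 166 − 28.22 = 137.78→138, 192 − 32.64 = 159.36→159) → #9A8A9F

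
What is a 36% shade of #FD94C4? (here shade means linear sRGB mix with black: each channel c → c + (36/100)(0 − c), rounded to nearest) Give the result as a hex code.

#A25F7D

#FD94C4 is rgb(253, 148, 196).
Per channel, c → c + 0.36(0 − c):
  R: 253 − 91.08 = 161.92 → 162
  G: 148 − 53.28 = 94.72 → 95
  B: 196 + 0.36×(0−196) = 196 − 70.56 = 125.44 → 125
rgb(162, 95, 125) = #A25F7D.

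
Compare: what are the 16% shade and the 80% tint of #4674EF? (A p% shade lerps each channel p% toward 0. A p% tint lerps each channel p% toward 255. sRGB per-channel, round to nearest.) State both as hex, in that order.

#4674EF is rgb(70, 116, 239).
16% shade:
  R: 70 + 0.16×(0−70) = 70 − 11.2 = 58.8 → 59
  G: 116 + 0.16×(0−116) = 116 − 18.56 = 97.44 → 97
  B: 239 − 38.24 = 200.76 → 201
  → #3B61C9
80% tint:
  R: 70 + 148 = 218 → 218
  G: 116 + 111.2 = 227.2 → 227
  B: 239 + 0.8×(255−239) = 239 + 12.8 = 251.8 → 252
  → #DAE3FC

#3B61C9, #DAE3FC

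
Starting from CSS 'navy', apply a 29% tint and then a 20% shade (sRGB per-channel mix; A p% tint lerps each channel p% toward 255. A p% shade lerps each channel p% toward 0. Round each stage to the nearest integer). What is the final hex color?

#3b3b84

CSS navy is rgb(0, 0, 128).
A 29% tint moves each channel 29% toward 255:
  R: 0 + 73.95 = 73.95 → 74
  G: 0 + 0.29×(255−0) = 0 + 73.95 = 73.95 → 74
  B: 128 + 36.83 = 164.83 → 165
After the tint: rgb(74, 74, 165) = #4a4aa5.
A 20% shade moves each channel 20% toward 0:
  R: 74 + 0.2×(0−74) = 74 − 14.8 = 59.2 → 59
  G: 74 + 0.2×(0−74) = 74 − 14.8 = 59.2 → 59
  B: 165 − 33 = 132 → 132
rgb(59, 59, 132) = #3b3b84.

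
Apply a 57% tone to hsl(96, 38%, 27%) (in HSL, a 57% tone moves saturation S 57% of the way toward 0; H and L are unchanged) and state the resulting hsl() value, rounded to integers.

hsl(96, 16%, 27%)

S moves 57% from 38 toward 0: 38 − 21.66 = 16.34 → 16.
H and L are unchanged.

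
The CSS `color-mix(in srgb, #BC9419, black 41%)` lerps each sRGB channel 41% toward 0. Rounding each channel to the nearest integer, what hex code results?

#BC9419 is rgb(188, 148, 25).
Per channel, c → c + 0.41(0 − c):
  R: 188 + 0.41×(0−188) = 188 − 77.08 = 110.92 → 111
  G: 148 − 60.68 = 87.32 → 87
  B: 25 + 0.41×(0−25) = 25 − 10.25 = 14.75 → 15
rgb(111, 87, 15) = #6F570F.

#6F570F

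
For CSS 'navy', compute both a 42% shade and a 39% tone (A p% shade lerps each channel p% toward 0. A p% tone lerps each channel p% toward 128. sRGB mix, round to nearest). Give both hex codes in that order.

#00004a, #323280

CSS navy is rgb(0, 0, 128).
42% shade:
  R: 0 + 0.42×(0−0) = 0 + 0 = 0 → 0
  G: 0 + 0.42×(0−0) = 0 + 0 = 0 → 0
  B: 128 + 0.42×(0−128) = 128 − 53.76 = 74.24 → 74
  → #00004a
39% tone:
  R: 0 + 0.39×(128−0) = 0 + 49.92 = 49.92 → 50
  G: 0 + 49.92 = 49.92 → 50
  B: 128 + 0.39×(128−128) = 128 + 0 = 128 → 128
  → #323280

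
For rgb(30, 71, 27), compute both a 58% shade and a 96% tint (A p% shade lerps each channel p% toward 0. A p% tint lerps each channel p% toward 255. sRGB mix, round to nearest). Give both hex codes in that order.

58% shade:
  R: 30 + 0.58×(0−30) = 30 − 17.4 = 12.6 → 13
  G: 71 − 41.18 = 29.82 → 30
  B: 27 − 15.66 = 11.34 → 11
  → #0d1e0b
96% tint:
  R: 30 + 216 = 246 → 246
  G: 71 + 0.96×(255−71) = 71 + 176.64 = 247.64 → 248
  B: 27 + 218.88 = 245.88 → 246
  → #f6f8f6

#0d1e0b, #f6f8f6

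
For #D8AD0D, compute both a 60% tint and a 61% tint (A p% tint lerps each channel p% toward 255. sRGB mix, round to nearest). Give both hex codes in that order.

#EFDE9E, #F0DFA1

#D8AD0D is rgb(216, 173, 13).
60% tint:
  R: 216 + 23.4 = 239.4 → 239
  G: 173 + 0.6×(255−173) = 173 + 49.2 = 222.2 → 222
  B: 13 + 145.2 = 158.2 → 158
  → #EFDE9E
61% tint:
  R: 216 + 23.79 = 239.79 → 240
  G: 173 + 50.02 = 223.02 → 223
  B: 13 + 0.61×(255−13) = 13 + 147.62 = 160.62 → 161
  → #F0DFA1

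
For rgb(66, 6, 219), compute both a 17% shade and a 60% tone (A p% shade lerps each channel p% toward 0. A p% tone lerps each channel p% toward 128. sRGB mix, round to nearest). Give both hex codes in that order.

17% shade:
  R: 66 + 0.17×(0−66) = 66 − 11.22 = 54.78 → 55
  G: 6 − 1.02 = 4.98 → 5
  B: 219 + 0.17×(0−219) = 219 − 37.23 = 181.77 → 182
  → #3705B6
60% tone:
  R: 66 + 0.6×(128−66) = 66 + 37.2 = 103.2 → 103
  G: 6 + 0.6×(128−6) = 6 + 73.2 = 79.2 → 79
  B: 219 + 0.6×(128−219) = 219 − 54.6 = 164.4 → 164
  → #674FA4

#3705B6, #674FA4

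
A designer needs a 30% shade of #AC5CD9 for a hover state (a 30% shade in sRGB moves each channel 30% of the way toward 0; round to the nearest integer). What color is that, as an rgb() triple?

#AC5CD9 is rgb(172, 92, 217).
A 30% shade moves each channel 30% toward 0:
  R: 172 − 51.6 = 120.4 → 120
  G: 92 + 0.3×(0−92) = 92 − 27.6 = 64.4 → 64
  B: 217 − 65.1 = 151.9 → 152

rgb(120, 64, 152)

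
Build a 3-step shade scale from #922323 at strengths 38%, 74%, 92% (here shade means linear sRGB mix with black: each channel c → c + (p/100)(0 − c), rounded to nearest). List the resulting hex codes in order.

#922323 is rgb(146, 35, 35).
38%: (146 − 55.48 = 90.52→91, 35 − 13.3 = 21.7→22, 35 − 13.3 = 21.7→22) → #5B1616
74%: (146 − 108.04 = 37.96→38, 35 − 25.9 = 9.1→9, 35 − 25.9 = 9.1→9) → #260909
92%: (146 − 134.32 = 11.68→12, 35 − 32.2 = 2.8→3, 35 − 32.2 = 2.8→3) → #0C0303

#5B1616, #260909, #0C0303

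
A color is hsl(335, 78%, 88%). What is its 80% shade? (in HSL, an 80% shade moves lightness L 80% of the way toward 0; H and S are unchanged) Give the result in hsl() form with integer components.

L moves 80% from 88 toward 0: 88 − 70.4 = 17.6 → 18.
H and S are unchanged.

hsl(335, 78%, 18%)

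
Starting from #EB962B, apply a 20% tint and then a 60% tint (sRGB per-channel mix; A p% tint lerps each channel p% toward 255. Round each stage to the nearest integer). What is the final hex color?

#F9DDBB

#EB962B is rgb(235, 150, 43).
A 20% tint moves each channel 20% toward 255:
  R: 235 + 0.2×(255−235) = 235 + 4 = 239 → 239
  G: 150 + 0.2×(255−150) = 150 + 21 = 171 → 171
  B: 43 + 0.2×(255−43) = 43 + 42.4 = 85.4 → 85
After the tint: rgb(239, 171, 85) = #EFAB55.
Lerp each channel 60% toward 255:
  R: 239 + 9.6 = 248.6 → 249
  G: 171 + 0.6×(255−171) = 171 + 50.4 = 221.4 → 221
  B: 85 + 102 = 187 → 187
rgb(249, 221, 187) = #F9DDBB.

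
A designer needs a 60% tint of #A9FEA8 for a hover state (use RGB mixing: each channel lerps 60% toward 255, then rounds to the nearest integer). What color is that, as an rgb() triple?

#A9FEA8 is rgb(169, 254, 168).
Lerp each channel 60% toward 255:
  R: 169 + 0.6×(255−169) = 169 + 51.6 = 220.6 → 221
  G: 254 + 0.6×(255−254) = 254 + 0.6 = 254.6 → 255
  B: 168 + 52.2 = 220.2 → 220

rgb(221, 255, 220)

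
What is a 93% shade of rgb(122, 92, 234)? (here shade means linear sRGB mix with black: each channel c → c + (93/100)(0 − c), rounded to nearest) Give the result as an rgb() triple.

A 93% shade moves each channel 93% toward 0:
  R: 122 − 113.46 = 8.54 → 9
  G: 92 + 0.93×(0−92) = 92 − 85.56 = 6.44 → 6
  B: 234 + 0.93×(0−234) = 234 − 217.62 = 16.38 → 16

rgb(9, 6, 16)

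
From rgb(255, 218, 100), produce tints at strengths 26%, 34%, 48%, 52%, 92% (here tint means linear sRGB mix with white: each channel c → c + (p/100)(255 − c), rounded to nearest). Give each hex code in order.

26%: (255→255, 218 + 9.62 = 227.62→228, 100 + 40.3 = 140.3→140) → #FFE48C
34%: (255→255, 218 + 12.58 = 230.58→231, 100 + 52.7 = 152.7→153) → #FFE799
48%: (255→255, 218 + 17.76 = 235.76→236, 100 + 74.4 = 174.4→174) → #FFECAE
52%: (255→255, 218 + 19.24 = 237.24→237, 100 + 80.6 = 180.6→181) → #FFEDB5
92%: (255→255, 218 + 34.04 = 252.04→252, 100 + 142.6 = 242.6→243) → #FFFCF3

#FFE48C, #FFE799, #FFECAE, #FFEDB5, #FFFCF3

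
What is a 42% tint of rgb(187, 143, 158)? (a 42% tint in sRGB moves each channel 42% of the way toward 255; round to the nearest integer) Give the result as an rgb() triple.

Lerp each channel 42% toward 255:
  R: 187 + 28.56 = 215.56 → 216
  G: 143 + 0.42×(255−143) = 143 + 47.04 = 190.04 → 190
  B: 158 + 0.42×(255−158) = 158 + 40.74 = 198.74 → 199

rgb(216, 190, 199)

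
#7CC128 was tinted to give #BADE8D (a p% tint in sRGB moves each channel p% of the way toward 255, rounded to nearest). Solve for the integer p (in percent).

47%

#7CC128 is rgb(124, 193, 40); #BADE8D is rgb(186, 222, 141).
On the B channel (widest range): 141 ≈ 40 + (p/100)(255 − 40), so p ≈ 100×(141 − 40)/(255 − 40) = 10100/215 = 46.98.
p = 47 reproduces all three channels after rounding.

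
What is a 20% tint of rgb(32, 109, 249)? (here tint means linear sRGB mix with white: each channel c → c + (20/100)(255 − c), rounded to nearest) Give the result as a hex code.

Lerp each channel 20% toward 255:
  R: 32 + 0.2×(255−32) = 32 + 44.6 = 76.6 → 77
  G: 109 + 29.2 = 138.2 → 138
  B: 249 + 0.2×(255−249) = 249 + 1.2 = 250.2 → 250
rgb(77, 138, 250) = #4d8afa.

#4d8afa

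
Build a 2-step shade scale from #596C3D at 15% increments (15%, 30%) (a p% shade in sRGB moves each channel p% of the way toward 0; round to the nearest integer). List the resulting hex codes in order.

#4C5C34, #3E4C2B

#596C3D is rgb(89, 108, 61).
15%: (89 − 13.35 = 75.65→76, 108 − 16.2 = 91.8→92, 61 − 9.15 = 51.85→52) → #4C5C34
30%: (89 − 26.7 = 62.3→62, 108 − 32.4 = 75.6→76, 61 − 18.3 = 42.7→43) → #3E4C2B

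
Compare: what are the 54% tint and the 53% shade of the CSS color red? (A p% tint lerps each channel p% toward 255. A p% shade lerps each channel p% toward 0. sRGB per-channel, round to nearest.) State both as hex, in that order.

#FF8A8A, #780000

CSS red is rgb(255, 0, 0).
54% tint:
  R: 255 + 0 = 255 → 255
  G: 0 + 137.7 = 137.7 → 138
  B: 0 + 137.7 = 137.7 → 138
  → #FF8A8A
53% shade:
  R: 255 + 0.53×(0−255) = 255 − 135.15 = 119.85 → 120
  G: 0 + 0 = 0 → 0
  B: 0 + 0 = 0 → 0
  → #780000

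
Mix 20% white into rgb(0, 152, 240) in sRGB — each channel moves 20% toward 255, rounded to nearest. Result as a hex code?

#33ADF3

Per channel, c → c + 0.2(255 − c):
  R: 0 + 0.2×(255−0) = 0 + 51 = 51 → 51
  G: 152 + 0.2×(255−152) = 152 + 20.6 = 172.6 → 173
  B: 240 + 0.2×(255−240) = 240 + 3 = 243 → 243
rgb(51, 173, 243) = #33ADF3.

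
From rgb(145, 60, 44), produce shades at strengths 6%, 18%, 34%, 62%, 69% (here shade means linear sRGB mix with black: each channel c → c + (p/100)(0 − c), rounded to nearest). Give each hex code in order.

6%: (145 − 8.7 = 136.3→136, 60 − 3.6 = 56.4→56, 44 − 2.64 = 41.36→41) → #883829
18%: (145 − 26.1 = 118.9→119, 60 − 10.8 = 49.2→49, 44 − 7.92 = 36.08→36) → #773124
34%: (145 − 49.3 = 95.7→96, 60 − 20.4 = 39.6→40, 44 − 14.96 = 29.04→29) → #60281d
62%: (145 − 89.9 = 55.1→55, 60 − 37.2 = 22.8→23, 44 − 27.28 = 16.72→17) → #371711
69%: (145 − 100.05 = 44.95→45, 60 − 41.4 = 18.6→19, 44 − 30.36 = 13.64→14) → #2d130e

#883829, #773124, #60281d, #371711, #2d130e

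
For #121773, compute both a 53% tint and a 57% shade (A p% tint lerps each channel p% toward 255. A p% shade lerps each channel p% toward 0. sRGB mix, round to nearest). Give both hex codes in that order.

#121773 is rgb(18, 23, 115).
53% tint:
  R: 18 + 0.53×(255−18) = 18 + 125.61 = 143.61 → 144
  G: 23 + 0.53×(255−23) = 23 + 122.96 = 145.96 → 146
  B: 115 + 0.53×(255−115) = 115 + 74.2 = 189.2 → 189
  → #9092BD
57% shade:
  R: 18 + 0.57×(0−18) = 18 − 10.26 = 7.74 → 8
  G: 23 − 13.11 = 9.89 → 10
  B: 115 − 65.55 = 49.45 → 49
  → #080A31

#9092BD, #080A31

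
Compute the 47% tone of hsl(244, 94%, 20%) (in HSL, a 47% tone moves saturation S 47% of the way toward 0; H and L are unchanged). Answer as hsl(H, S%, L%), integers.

hsl(244, 50%, 20%)

S moves 47% from 94 toward 0: 94 − 44.18 = 49.82 → 50.
H and L are unchanged.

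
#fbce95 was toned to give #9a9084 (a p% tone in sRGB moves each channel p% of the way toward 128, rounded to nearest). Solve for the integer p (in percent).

79%

#fbce95 is rgb(251, 206, 149); #9a9084 is rgb(154, 144, 132).
On the R channel (widest range): 154 ≈ 251 + (p/100)(128 − 251), so p ≈ 100×(154 − 251)/(128 − 251) = -9700/-123 = 78.86.
p = 79 reproduces all three channels after rounding.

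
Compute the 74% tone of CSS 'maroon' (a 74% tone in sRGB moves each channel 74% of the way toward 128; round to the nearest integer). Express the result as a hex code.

CSS maroon is rgb(128, 0, 0).
A 74% tone moves each channel 74% toward 128:
  R: 128 + 0 = 128 → 128
  G: 0 + 0.74×(128−0) = 0 + 94.72 = 94.72 → 95
  B: 0 + 94.72 = 94.72 → 95
rgb(128, 95, 95) = #805F5F.

#805F5F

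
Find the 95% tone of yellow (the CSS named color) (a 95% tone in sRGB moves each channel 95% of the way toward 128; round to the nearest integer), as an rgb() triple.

rgb(134, 134, 122)

CSS yellow is rgb(255, 255, 0).
Per channel, c → c + 0.95(128 − c):
  R: 255 − 120.65 = 134.35 → 134
  G: 255 + 0.95×(128−255) = 255 − 120.65 = 134.35 → 134
  B: 0 + 121.6 = 121.6 → 122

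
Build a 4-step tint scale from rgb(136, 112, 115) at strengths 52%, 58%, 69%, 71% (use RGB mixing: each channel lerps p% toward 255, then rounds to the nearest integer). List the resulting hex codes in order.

52%: (136 + 61.88 = 197.88→198, 112 + 74.36 = 186.36→186, 115 + 72.8 = 187.8→188) → #C6BABC
58%: (136 + 69.02 = 205.02→205, 112 + 82.94 = 194.94→195, 115 + 81.2 = 196.2→196) → #CDC3C4
69%: (136 + 82.11 = 218.11→218, 112 + 98.67 = 210.67→211, 115 + 96.6 = 211.6→212) → #DAD3D4
71%: (136 + 84.49 = 220.49→220, 112 + 101.53 = 213.53→214, 115 + 99.4 = 214.4→214) → #DCD6D6

#C6BABC, #CDC3C4, #DAD3D4, #DCD6D6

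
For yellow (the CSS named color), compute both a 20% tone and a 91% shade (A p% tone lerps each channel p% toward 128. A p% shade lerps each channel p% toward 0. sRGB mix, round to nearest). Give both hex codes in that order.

#e6e61a, #171700

CSS yellow is rgb(255, 255, 0).
20% tone:
  R: 255 + 0.2×(128−255) = 255 − 25.4 = 229.6 → 230
  G: 255 + 0.2×(128−255) = 255 − 25.4 = 229.6 → 230
  B: 0 + 0.2×(128−0) = 0 + 25.6 = 25.6 → 26
  → #e6e61a
91% shade:
  R: 255 + 0.91×(0−255) = 255 − 232.05 = 22.95 → 23
  G: 255 + 0.91×(0−255) = 255 − 232.05 = 22.95 → 23
  B: 0 + 0.91×(0−0) = 0 + 0 = 0 → 0
  → #171700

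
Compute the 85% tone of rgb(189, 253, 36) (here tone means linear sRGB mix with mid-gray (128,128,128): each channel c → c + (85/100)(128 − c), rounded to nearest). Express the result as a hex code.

Per channel, c → c + 0.85(128 − c):
  R: 189 + 0.85×(128−189) = 189 − 51.85 = 137.15 → 137
  G: 253 + 0.85×(128−253) = 253 − 106.25 = 146.75 → 147
  B: 36 + 0.85×(128−36) = 36 + 78.2 = 114.2 → 114
rgb(137, 147, 114) = #899372.

#899372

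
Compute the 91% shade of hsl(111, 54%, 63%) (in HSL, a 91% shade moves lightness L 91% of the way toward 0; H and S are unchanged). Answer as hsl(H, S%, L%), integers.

hsl(111, 54%, 6%)

L moves 91% from 63 toward 0: 63 − 57.33 = 5.67 → 6.
H and S are unchanged.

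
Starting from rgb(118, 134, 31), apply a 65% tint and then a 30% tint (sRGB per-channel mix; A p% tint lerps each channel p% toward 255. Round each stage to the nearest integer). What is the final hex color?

#DDE2C8

Per channel, c → c + 0.65(255 − c):
  R: 118 + 0.65×(255−118) = 118 + 89.05 = 207.05 → 207
  G: 134 + 0.65×(255−134) = 134 + 78.65 = 212.65 → 213
  B: 31 + 145.6 = 176.6 → 177
After the tint: rgb(207, 213, 177) = #CFD5B1.
Lerp each channel 30% toward 255:
  R: 207 + 0.3×(255−207) = 207 + 14.4 = 221.4 → 221
  G: 213 + 0.3×(255−213) = 213 + 12.6 = 225.6 → 226
  B: 177 + 0.3×(255−177) = 177 + 23.4 = 200.4 → 200
rgb(221, 226, 200) = #DDE2C8.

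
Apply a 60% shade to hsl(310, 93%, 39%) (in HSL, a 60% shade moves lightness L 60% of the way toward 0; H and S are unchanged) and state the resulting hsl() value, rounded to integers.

L moves 60% from 39 toward 0: 39 − 23.4 = 15.6 → 16.
H and S are unchanged.

hsl(310, 93%, 16%)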